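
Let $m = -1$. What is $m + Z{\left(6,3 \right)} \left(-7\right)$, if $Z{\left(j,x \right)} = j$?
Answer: $-43$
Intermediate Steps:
$m + Z{\left(6,3 \right)} \left(-7\right) = -1 + 6 \left(-7\right) = -1 - 42 = -43$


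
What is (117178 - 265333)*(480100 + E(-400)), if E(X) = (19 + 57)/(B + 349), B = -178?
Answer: -213387844040/3 ≈ -7.1129e+10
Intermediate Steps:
E(X) = 4/9 (E(X) = (19 + 57)/(-178 + 349) = 76/171 = 76*(1/171) = 4/9)
(117178 - 265333)*(480100 + E(-400)) = (117178 - 265333)*(480100 + 4/9) = -148155*4320904/9 = -213387844040/3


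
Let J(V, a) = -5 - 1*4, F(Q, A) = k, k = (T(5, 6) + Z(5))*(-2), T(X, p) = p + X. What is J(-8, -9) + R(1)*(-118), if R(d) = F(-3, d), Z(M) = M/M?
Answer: 2823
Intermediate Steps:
T(X, p) = X + p
Z(M) = 1
k = -24 (k = ((5 + 6) + 1)*(-2) = (11 + 1)*(-2) = 12*(-2) = -24)
F(Q, A) = -24
J(V, a) = -9 (J(V, a) = -5 - 4 = -9)
R(d) = -24
J(-8, -9) + R(1)*(-118) = -9 - 24*(-118) = -9 + 2832 = 2823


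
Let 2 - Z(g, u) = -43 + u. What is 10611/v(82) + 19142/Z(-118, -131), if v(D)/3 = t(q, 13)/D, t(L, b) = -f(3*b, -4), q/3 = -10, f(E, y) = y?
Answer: 6390319/88 ≈ 72617.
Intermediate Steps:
q = -30 (q = 3*(-10) = -30)
t(L, b) = 4 (t(L, b) = -1*(-4) = 4)
Z(g, u) = 45 - u (Z(g, u) = 2 - (-43 + u) = 2 + (43 - u) = 45 - u)
v(D) = 12/D (v(D) = 3*(4/D) = 12/D)
10611/v(82) + 19142/Z(-118, -131) = 10611/((12/82)) + 19142/(45 - 1*(-131)) = 10611/((12*(1/82))) + 19142/(45 + 131) = 10611/(6/41) + 19142/176 = 10611*(41/6) + 19142*(1/176) = 145017/2 + 9571/88 = 6390319/88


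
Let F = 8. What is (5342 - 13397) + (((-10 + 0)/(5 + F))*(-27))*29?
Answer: -96885/13 ≈ -7452.7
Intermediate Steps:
(5342 - 13397) + (((-10 + 0)/(5 + F))*(-27))*29 = (5342 - 13397) + (((-10 + 0)/(5 + 8))*(-27))*29 = -8055 + (-10/13*(-27))*29 = -8055 + (-10*1/13*(-27))*29 = -8055 - 10/13*(-27)*29 = -8055 + (270/13)*29 = -8055 + 7830/13 = -96885/13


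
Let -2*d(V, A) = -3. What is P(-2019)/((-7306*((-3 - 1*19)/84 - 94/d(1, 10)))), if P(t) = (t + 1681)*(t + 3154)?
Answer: -206570/247561 ≈ -0.83442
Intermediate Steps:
P(t) = (1681 + t)*(3154 + t)
d(V, A) = 3/2 (d(V, A) = -½*(-3) = 3/2)
P(-2019)/((-7306*((-3 - 1*19)/84 - 94/d(1, 10)))) = (5301874 + (-2019)² + 4835*(-2019))/((-7306*((-3 - 1*19)/84 - 94/3/2))) = (5301874 + 4076361 - 9761865)/((-7306*((-3 - 19)*(1/84) - 94*⅔))) = -383630*(-1/(7306*(-22*1/84 - 188/3))) = -383630*(-1/(7306*(-11/42 - 188/3))) = -383630/((-7306*(-881/14))) = -383630/3218293/7 = -383630*7/3218293 = -206570/247561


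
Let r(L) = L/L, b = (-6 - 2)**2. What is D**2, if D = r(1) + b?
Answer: 4225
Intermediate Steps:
b = 64 (b = (-8)**2 = 64)
r(L) = 1
D = 65 (D = 1 + 64 = 65)
D**2 = 65**2 = 4225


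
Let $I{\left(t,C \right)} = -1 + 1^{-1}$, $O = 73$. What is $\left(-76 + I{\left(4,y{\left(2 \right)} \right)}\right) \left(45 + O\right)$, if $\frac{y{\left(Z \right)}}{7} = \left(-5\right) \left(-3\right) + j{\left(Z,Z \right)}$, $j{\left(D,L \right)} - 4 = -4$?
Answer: $-8968$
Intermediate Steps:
$j{\left(D,L \right)} = 0$ ($j{\left(D,L \right)} = 4 - 4 = 0$)
$y{\left(Z \right)} = 105$ ($y{\left(Z \right)} = 7 \left(\left(-5\right) \left(-3\right) + 0\right) = 7 \left(15 + 0\right) = 7 \cdot 15 = 105$)
$I{\left(t,C \right)} = 0$ ($I{\left(t,C \right)} = -1 + 1 = 0$)
$\left(-76 + I{\left(4,y{\left(2 \right)} \right)}\right) \left(45 + O\right) = \left(-76 + 0\right) \left(45 + 73\right) = \left(-76\right) 118 = -8968$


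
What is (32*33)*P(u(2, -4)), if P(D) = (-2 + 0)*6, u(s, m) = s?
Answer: -12672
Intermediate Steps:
P(D) = -12 (P(D) = -2*6 = -12)
(32*33)*P(u(2, -4)) = (32*33)*(-12) = 1056*(-12) = -12672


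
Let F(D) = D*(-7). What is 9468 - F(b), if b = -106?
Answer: 8726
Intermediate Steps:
F(D) = -7*D
9468 - F(b) = 9468 - (-7)*(-106) = 9468 - 1*742 = 9468 - 742 = 8726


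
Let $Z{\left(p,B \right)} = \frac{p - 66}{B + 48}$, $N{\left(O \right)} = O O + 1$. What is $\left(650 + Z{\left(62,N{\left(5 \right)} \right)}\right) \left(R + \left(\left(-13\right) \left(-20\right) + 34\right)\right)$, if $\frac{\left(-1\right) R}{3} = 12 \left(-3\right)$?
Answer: $\frac{9667296}{37} \approx 2.6128 \cdot 10^{5}$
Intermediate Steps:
$R = 108$ ($R = - 3 \cdot 12 \left(-3\right) = \left(-3\right) \left(-36\right) = 108$)
$N{\left(O \right)} = 1 + O^{2}$ ($N{\left(O \right)} = O^{2} + 1 = 1 + O^{2}$)
$Z{\left(p,B \right)} = \frac{-66 + p}{48 + B}$
$\left(650 + Z{\left(62,N{\left(5 \right)} \right)}\right) \left(R + \left(\left(-13\right) \left(-20\right) + 34\right)\right) = \left(650 + \frac{-66 + 62}{48 + \left(1 + 5^{2}\right)}\right) \left(108 + \left(\left(-13\right) \left(-20\right) + 34\right)\right) = \left(650 + \frac{1}{48 + \left(1 + 25\right)} \left(-4\right)\right) \left(108 + \left(260 + 34\right)\right) = \left(650 + \frac{1}{48 + 26} \left(-4\right)\right) \left(108 + 294\right) = \left(650 + \frac{1}{74} \left(-4\right)\right) 402 = \left(650 - \frac{2}{37}\right) 402 = \frac{24048}{37} \cdot 402 = \frac{9667296}{37}$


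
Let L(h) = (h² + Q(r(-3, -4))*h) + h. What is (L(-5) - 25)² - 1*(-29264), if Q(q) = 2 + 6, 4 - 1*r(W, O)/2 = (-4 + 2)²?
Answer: 31289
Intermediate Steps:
r(W, O) = 0 (r(W, O) = 8 - 2*(-4 + 2)² = 8 - 2*(-2)² = 8 - 2*4 = 8 - 8 = 0)
Q(q) = 8
L(h) = h² + 9*h (L(h) = (h² + 8*h) + h = h² + 9*h)
(L(-5) - 25)² - 1*(-29264) = (-5*(9 - 5) - 25)² - 1*(-29264) = (-5*4 - 25)² + 29264 = (-20 - 25)² + 29264 = (-45)² + 29264 = 2025 + 29264 = 31289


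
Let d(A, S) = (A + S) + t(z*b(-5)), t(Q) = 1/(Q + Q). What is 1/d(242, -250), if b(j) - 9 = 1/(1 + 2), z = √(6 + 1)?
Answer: -175616/1404919 - 168*√7/1404919 ≈ -0.12532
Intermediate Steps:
z = √7 ≈ 2.6458
b(j) = 28/3 (b(j) = 9 + 1/(1 + 2) = 9 + 1/3 = 9 + ⅓ = 28/3)
t(Q) = 1/(2*Q)
d(A, S) = A + S + 3*√7/392 (d(A, S) = (A + S) + 1/(2*((√7*(28/3)))) = (A + S) + 1/(2*((28*√7/3))) = (A + S) + (3*√7/196)/2 = (A + S) + 3*√7/392 = A + S + 3*√7/392)
1/d(242, -250) = 1/(242 - 250 + 3*√7/392) = 1/(-8 + 3*√7/392)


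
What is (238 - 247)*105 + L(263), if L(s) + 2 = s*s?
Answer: 68222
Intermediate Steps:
L(s) = -2 + s² (L(s) = -2 + s*s = -2 + s²)
(238 - 247)*105 + L(263) = (238 - 247)*105 + (-2 + 263²) = -9*105 + (-2 + 69169) = -945 + 69167 = 68222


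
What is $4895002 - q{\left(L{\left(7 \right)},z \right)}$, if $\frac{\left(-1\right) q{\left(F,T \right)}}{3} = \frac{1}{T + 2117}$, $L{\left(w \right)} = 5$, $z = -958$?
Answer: $\frac{5673307321}{1159} \approx 4.895 \cdot 10^{6}$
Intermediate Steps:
$q{\left(F,T \right)} = - \frac{3}{2117 + T}$ ($q{\left(F,T \right)} = - \frac{3}{T + 2117} = - \frac{3}{2117 + T}$)
$4895002 - q{\left(L{\left(7 \right)},z \right)} = 4895002 - - \frac{3}{2117 - 958} = 4895002 - - \frac{3}{1159} = 4895002 + \frac{3}{1159} = \frac{5673307321}{1159}$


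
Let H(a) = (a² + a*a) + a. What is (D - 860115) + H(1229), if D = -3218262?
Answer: -1056266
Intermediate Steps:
H(a) = a + 2*a² (H(a) = (a² + a²) + a = 2*a² + a = a + 2*a²)
(D - 860115) + H(1229) = (-3218262 - 860115) + 1229*(1 + 2*1229) = -4078377 + 1229*(1 + 2458) = -4078377 + 1229*2459 = -4078377 + 3022111 = -1056266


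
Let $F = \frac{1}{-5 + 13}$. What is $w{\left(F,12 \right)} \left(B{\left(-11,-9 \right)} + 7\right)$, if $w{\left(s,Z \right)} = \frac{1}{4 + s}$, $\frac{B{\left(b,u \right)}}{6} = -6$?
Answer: $- \frac{232}{33} \approx -7.0303$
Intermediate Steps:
$B{\left(b,u \right)} = -36$ ($B{\left(b,u \right)} = 6 \left(-6\right) = -36$)
$F = \frac{1}{8} \approx 0.125$
$w{\left(F,12 \right)} \left(B{\left(-11,-9 \right)} + 7\right) = \frac{-36 + 7}{4 + \frac{1}{8}} = \frac{1}{\frac{33}{8}} \left(-29\right) = \frac{8}{33} \left(-29\right) = - \frac{232}{33}$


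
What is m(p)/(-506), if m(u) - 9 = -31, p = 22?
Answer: 1/23 ≈ 0.043478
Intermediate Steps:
m(u) = -22 (m(u) = 9 - 31 = -22)
m(p)/(-506) = -22/(-506) = -22*(-1/506) = 1/23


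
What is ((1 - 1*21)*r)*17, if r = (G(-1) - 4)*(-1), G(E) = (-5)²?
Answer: 7140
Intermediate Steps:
G(E) = 25
r = -21 (r = (25 - 4)*(-1) = 21*(-1) = -21)
((1 - 1*21)*r)*17 = ((1 - 1*21)*(-21))*17 = ((1 - 21)*(-21))*17 = -20*(-21)*17 = 420*17 = 7140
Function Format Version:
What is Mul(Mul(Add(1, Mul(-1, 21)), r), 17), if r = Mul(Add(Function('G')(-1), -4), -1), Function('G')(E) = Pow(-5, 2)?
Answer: 7140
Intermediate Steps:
Function('G')(E) = 25
r = -21 (r = Mul(Add(25, -4), -1) = Mul(21, -1) = -21)
Mul(Mul(Add(1, Mul(-1, 21)), r), 17) = Mul(Mul(Add(1, Mul(-1, 21)), -21), 17) = Mul(Mul(Add(1, -21), -21), 17) = Mul(Mul(-20, -21), 17) = Mul(420, 17) = 7140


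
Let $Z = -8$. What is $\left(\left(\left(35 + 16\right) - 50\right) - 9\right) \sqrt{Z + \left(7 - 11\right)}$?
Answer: $- 16 i \sqrt{3} \approx - 27.713 i$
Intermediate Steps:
$\left(\left(\left(35 + 16\right) - 50\right) - 9\right) \sqrt{Z + \left(7 - 11\right)} = \left(\left(\left(35 + 16\right) - 50\right) - 9\right) \sqrt{-8 + \left(7 - 11\right)} = \left(\left(51 - 50\right) - 9\right) \sqrt{-8 - 4} = \left(1 - 9\right) \sqrt{-12} = - 8 \cdot 2 i \sqrt{3} = - 16 i \sqrt{3}$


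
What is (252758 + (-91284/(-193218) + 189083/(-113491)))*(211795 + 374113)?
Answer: 541240195210002284972/3654750673 ≈ 1.4809e+11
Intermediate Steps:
(252758 + (-91284/(-193218) + 189083/(-113491)))*(211795 + 374113) = (252758 + (-91284*(-1/193218) + 189083*(-1/113491)))*585908 = (252758 + (15214/32203 - 189083/113491))*585908 = (252758 - 4362387775/3654750673)*585908 = (923763108218359/3654750673)*585908 = 541240195210002284972/3654750673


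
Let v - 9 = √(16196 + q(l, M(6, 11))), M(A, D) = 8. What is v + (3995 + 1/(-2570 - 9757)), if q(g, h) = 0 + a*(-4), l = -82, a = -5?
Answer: 49357307/12327 + 2*√4054 ≈ 4131.3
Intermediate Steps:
q(g, h) = 20 (q(g, h) = 0 - 5*(-4) = 0 + 20 = 20)
v = 9 + 2*√4054 (v = 9 + √(16196 + 20) = 9 + √16216 = 9 + 2*√4054 ≈ 136.34)
v + (3995 + 1/(-2570 - 9757)) = (9 + 2*√4054) + (3995 + 1/(-2570 - 9757)) = (9 + 2*√4054) + (3995 + 1/(-12327)) = (9 + 2*√4054) + (3995 - 1/12327) = (9 + 2*√4054) + 49246364/12327 = 49357307/12327 + 2*√4054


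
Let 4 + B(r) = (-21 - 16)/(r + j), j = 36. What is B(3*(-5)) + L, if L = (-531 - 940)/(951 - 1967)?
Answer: -92045/21336 ≈ -4.3141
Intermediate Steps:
B(r) = -4 - 37/(36 + r) (B(r) = -4 + (-21 - 16)/(r + 36) = -4 - 37/(36 + r))
L = 1471/1016 (L = -1471/(-1016) = -1471*(-1/1016) = 1471/1016 ≈ 1.4478)
B(3*(-5)) + L = (-181 - 12*(-5))/(36 + 3*(-5)) + 1471/1016 = (-181 - 4*(-15))/(36 - 15) + 1471/1016 = (-181 + 60)/21 + 1471/1016 = (1/21)*(-121) + 1471/1016 = -121/21 + 1471/1016 = -92045/21336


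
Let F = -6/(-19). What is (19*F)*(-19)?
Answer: -114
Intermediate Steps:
F = 6/19 (F = -6*(-1/19) = 6/19 ≈ 0.31579)
(19*F)*(-19) = (19*(6/19))*(-19) = 6*(-19) = -114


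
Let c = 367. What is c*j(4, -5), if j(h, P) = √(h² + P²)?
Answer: 367*√41 ≈ 2349.9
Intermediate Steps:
j(h, P) = √(P² + h²)
c*j(4, -5) = 367*√((-5)² + 4²) = 367*√(25 + 16) = 367*√41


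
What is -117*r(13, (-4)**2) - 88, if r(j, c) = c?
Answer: -1960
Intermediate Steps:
-117*r(13, (-4)**2) - 88 = -117*(-4)**2 - 88 = -117*16 - 88 = -1872 - 88 = -1960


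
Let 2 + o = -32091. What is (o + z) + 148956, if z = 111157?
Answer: 228020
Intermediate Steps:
o = -32093 (o = -2 - 32091 = -32093)
(o + z) + 148956 = (-32093 + 111157) + 148956 = 79064 + 148956 = 228020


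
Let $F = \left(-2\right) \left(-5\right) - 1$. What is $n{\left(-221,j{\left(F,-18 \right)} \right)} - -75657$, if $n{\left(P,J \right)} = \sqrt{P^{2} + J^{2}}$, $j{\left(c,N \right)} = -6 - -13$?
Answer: $75657 + \sqrt{48890} \approx 75878.0$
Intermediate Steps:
$F = 9$ ($F = 10 - 1 = 9$)
$j{\left(c,N \right)} = 7$ ($j{\left(c,N \right)} = -6 + 13 = 7$)
$n{\left(P,J \right)} = \sqrt{J^{2} + P^{2}}$
$n{\left(-221,j{\left(F,-18 \right)} \right)} - -75657 = \sqrt{7^{2} + \left(-221\right)^{2}} - -75657 = \sqrt{49 + 48841} + 75657 = \sqrt{48890} + 75657 = 75657 + \sqrt{48890}$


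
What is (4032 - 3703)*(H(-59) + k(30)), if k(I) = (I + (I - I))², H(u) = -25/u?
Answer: 17478125/59 ≈ 2.9624e+5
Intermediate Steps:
k(I) = I² (k(I) = (I + 0)² = I²)
(4032 - 3703)*(H(-59) + k(30)) = (4032 - 3703)*(-25/(-59) + 30²) = 329*(-25*(-1/59) + 900) = 329*(25/59 + 900) = 329*(53125/59) = 17478125/59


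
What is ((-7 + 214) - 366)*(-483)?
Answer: 76797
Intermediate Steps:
((-7 + 214) - 366)*(-483) = (207 - 366)*(-483) = -159*(-483) = 76797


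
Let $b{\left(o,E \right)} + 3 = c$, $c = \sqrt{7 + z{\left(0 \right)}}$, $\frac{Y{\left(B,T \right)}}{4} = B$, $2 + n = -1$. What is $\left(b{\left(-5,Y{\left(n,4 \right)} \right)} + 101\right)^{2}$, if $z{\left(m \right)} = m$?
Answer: $\left(98 + \sqrt{7}\right)^{2} \approx 10130.0$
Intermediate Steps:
$n = -3$ ($n = -2 - 1 = -3$)
$Y{\left(B,T \right)} = 4 B$
$c = \sqrt{7}$ ($c = \sqrt{7 + 0} = \sqrt{7} \approx 2.6458$)
$b{\left(o,E \right)} = -3 + \sqrt{7}$
$\left(b{\left(-5,Y{\left(n,4 \right)} \right)} + 101\right)^{2} = \left(\left(-3 + \sqrt{7}\right) + 101\right)^{2} = \left(98 + \sqrt{7}\right)^{2}$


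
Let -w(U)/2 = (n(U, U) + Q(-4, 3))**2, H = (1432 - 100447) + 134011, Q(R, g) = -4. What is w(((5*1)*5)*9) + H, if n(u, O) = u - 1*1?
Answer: -61804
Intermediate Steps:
n(u, O) = -1 + u (n(u, O) = u - 1 = -1 + u)
H = 34996 (H = -99015 + 134011 = 34996)
w(U) = -2*(-5 + U)**2 (w(U) = -2*((-1 + U) - 4)**2 = -2*(-5 + U)**2)
w(((5*1)*5)*9) + H = -2*(-5 + ((5*1)*5)*9)**2 + 34996 = -2*(-5 + (5*5)*9)**2 + 34996 = -2*(-5 + 25*9)**2 + 34996 = -2*(-5 + 225)**2 + 34996 = -2*220**2 + 34996 = -2*48400 + 34996 = -96800 + 34996 = -61804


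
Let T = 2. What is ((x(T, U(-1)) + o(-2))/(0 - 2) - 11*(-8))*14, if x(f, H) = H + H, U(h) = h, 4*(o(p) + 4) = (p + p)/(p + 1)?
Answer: 1267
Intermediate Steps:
o(p) = -4 + p/(2*(1 + p)) (o(p) = -4 + ((p + p)/(p + 1))/4 = -4 + ((2*p)/(1 + p))/4 = -4 + (2*p/(1 + p))/4 = -4 + p/(2*(1 + p)))
x(f, H) = 2*H
((x(T, U(-1)) + o(-2))/(0 - 2) - 11*(-8))*14 = ((2*(-1) + (-8 - 7*(-2))/(2*(1 - 2)))/(0 - 2) - 11*(-8))*14 = ((-2 + (½)*(-8 + 14)/(-1))/(-2) + 88)*14 = ((-2 + (½)*(-1)*6)*(-½) + 88)*14 = ((-2 - 3)*(-½) + 88)*14 = (-5*(-½) + 88)*14 = (5/2 + 88)*14 = (181/2)*14 = 1267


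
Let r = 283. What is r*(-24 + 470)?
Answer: 126218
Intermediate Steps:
r*(-24 + 470) = 283*(-24 + 470) = 283*446 = 126218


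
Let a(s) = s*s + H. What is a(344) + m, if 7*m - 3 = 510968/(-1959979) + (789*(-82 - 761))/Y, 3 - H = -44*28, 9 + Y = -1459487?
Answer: 2394307282238008205/20024070574088 ≈ 1.1957e+5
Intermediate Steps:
Y = -1459496 (Y = -9 - 1459487 = -1459496)
H = 1235 (H = 3 - (-44)*28 = 3 - 1*(-1232) = 3 + 1232 = 1235)
a(s) = 1235 + s² (a(s) = s*s + 1235 = s² + 1235 = 1235 + s²)
m = 9139623731957/20024070574088 (m = 3/7 + (510968/(-1959979) + (789*(-82 - 761))/(-1459496))/7 = 3/7 + (510968*(-1/1959979) + (789*(-843))*(-1/1459496))/7 = 3/7 + (-510968/1959979 - 665127*(-1/1459496))/7 = 3/7 + (-510968/1959979 + 665127/1459496)/7 = 3/7 + (⅐)*(557879200205/2860581510584) = 3/7 + 557879200205/20024070574088 = 9139623731957/20024070574088 ≈ 0.45643)
a(344) + m = (1235 + 344²) + 9139623731957/20024070574088 = (1235 + 118336) + 9139623731957/20024070574088 = 119571 + 9139623731957/20024070574088 = 2394307282238008205/20024070574088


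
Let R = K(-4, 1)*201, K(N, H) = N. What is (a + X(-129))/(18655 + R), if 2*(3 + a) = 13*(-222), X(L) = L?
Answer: -1575/17851 ≈ -0.088230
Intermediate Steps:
a = -1446 (a = -3 + (13*(-222))/2 = -3 + (½)*(-2886) = -3 - 1443 = -1446)
R = -804 (R = -4*201 = -804)
(a + X(-129))/(18655 + R) = (-1446 - 129)/(18655 - 804) = -1575/17851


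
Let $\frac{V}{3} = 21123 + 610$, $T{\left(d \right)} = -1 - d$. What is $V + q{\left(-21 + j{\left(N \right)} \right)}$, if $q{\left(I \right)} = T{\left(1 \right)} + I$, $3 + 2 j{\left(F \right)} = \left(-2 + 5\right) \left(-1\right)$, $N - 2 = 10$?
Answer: $65173$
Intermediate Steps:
$N = 12$ ($N = 2 + 10 = 12$)
$j{\left(F \right)} = -3$ ($j{\left(F \right)} = - \frac{3}{2} + \frac{\left(-2 + 5\right) \left(-1\right)}{2} = - \frac{3}{2} + \frac{3 \left(-1\right)}{2} = - \frac{3}{2} + \frac{1}{2} \left(-3\right) = - \frac{3}{2} - \frac{3}{2} = -3$)
$V = 65199$ ($V = 3 \left(21123 + 610\right) = 3 \cdot 21733 = 65199$)
$q{\left(I \right)} = -2 + I$ ($q{\left(I \right)} = \left(-1 - 1\right) + I = -2 + I$)
$V + q{\left(-21 + j{\left(N \right)} \right)} = 65199 - 26 = 65173$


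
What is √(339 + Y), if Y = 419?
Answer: √758 ≈ 27.532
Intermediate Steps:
√(339 + Y) = √(339 + 419) = √758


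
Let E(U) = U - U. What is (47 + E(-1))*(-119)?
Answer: -5593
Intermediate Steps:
E(U) = 0
(47 + E(-1))*(-119) = (47 + 0)*(-119) = 47*(-119) = -5593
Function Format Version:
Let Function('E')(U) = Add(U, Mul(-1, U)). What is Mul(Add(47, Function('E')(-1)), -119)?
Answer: -5593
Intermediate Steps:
Function('E')(U) = 0
Mul(Add(47, Function('E')(-1)), -119) = Mul(Add(47, 0), -119) = Mul(47, -119) = -5593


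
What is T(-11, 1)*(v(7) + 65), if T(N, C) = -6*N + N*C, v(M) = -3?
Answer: 3410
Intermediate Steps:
T(N, C) = -6*N + C*N
T(-11, 1)*(v(7) + 65) = (-11*(-6 + 1))*(-3 + 65) = -11*(-5)*62 = 55*62 = 3410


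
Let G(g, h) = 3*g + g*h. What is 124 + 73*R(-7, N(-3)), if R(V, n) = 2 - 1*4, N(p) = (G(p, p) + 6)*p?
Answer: -22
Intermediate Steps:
N(p) = p*(6 + p*(3 + p)) (N(p) = (p*(3 + p) + 6)*p = (6 + p*(3 + p))*p = p*(6 + p*(3 + p)))
R(V, n) = -2 (R(V, n) = 2 - 4 = -2)
124 + 73*R(-7, N(-3)) = 124 + 73*(-2) = 124 - 146 = -22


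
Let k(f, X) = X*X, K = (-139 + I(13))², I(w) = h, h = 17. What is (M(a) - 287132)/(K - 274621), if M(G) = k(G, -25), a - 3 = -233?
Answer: 286507/259737 ≈ 1.1031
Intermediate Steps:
a = -230 (a = 3 - 233 = -230)
I(w) = 17
K = 14884 (K = (-139 + 17)² = (-122)² = 14884)
k(f, X) = X²
M(G) = 625 (M(G) = (-25)² = 625)
(M(a) - 287132)/(K - 274621) = (625 - 287132)/(14884 - 274621) = -286507/(-259737) = -286507*(-1/259737) = 286507/259737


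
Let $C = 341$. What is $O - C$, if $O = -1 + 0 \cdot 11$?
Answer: $-342$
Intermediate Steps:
$O = -1$ ($O = -1 + 0 = -1$)
$O - C = -1 - 341 = -342$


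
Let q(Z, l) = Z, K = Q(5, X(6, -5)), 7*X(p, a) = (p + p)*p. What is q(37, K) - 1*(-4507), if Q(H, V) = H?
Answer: 4544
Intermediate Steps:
X(p, a) = 2*p²/7 (X(p, a) = ((p + p)*p)/7 = ((2*p)*p)/7 = (2*p²)/7 = 2*p²/7)
K = 5
q(37, K) - 1*(-4507) = 37 - 1*(-4507) = 37 + 4507 = 4544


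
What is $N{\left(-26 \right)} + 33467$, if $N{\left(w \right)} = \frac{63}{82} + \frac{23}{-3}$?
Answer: $\frac{8231185}{246} \approx 33460.0$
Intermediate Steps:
$N{\left(w \right)} = - \frac{1697}{246}$ ($N{\left(w \right)} = 63 \cdot \frac{1}{82} + 23 \left(- \frac{1}{3}\right) = \frac{63}{82} - \frac{23}{3} = - \frac{1697}{246}$)
$N{\left(-26 \right)} + 33467 = - \frac{1697}{246} + 33467 = \frac{8231185}{246}$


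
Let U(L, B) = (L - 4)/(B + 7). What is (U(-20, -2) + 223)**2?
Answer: 1190281/25 ≈ 47611.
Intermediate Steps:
U(L, B) = (-4 + L)/(7 + B)
(U(-20, -2) + 223)**2 = ((-4 - 20)/(7 - 2) + 223)**2 = (-24/5 + 223)**2 = (1091/5)**2 = 1190281/25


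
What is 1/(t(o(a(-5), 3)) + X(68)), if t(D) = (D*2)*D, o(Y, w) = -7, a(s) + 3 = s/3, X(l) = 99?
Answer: 1/197 ≈ 0.0050761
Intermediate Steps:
a(s) = -3 + s/3
t(D) = 2*D² (t(D) = (2*D)*D = 2*D²)
1/(t(o(a(-5), 3)) + X(68)) = 1/(2*(-7)² + 99) = 1/(2*49 + 99) = 1/(98 + 99) = 1/197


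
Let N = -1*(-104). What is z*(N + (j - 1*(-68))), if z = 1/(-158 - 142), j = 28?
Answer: -2/3 ≈ -0.66667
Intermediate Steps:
z = -1/300 (z = 1/(-300) = -1/300 ≈ -0.0033333)
N = 104
z*(N + (j - 1*(-68))) = -(104 + (28 - 1*(-68)))/300 = -(104 + (28 + 68))/300 = -(104 + 96)/300 = -1/300*200 = -2/3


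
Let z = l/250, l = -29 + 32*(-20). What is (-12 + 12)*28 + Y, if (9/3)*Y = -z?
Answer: 223/250 ≈ 0.89200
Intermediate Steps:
l = -669 (l = -29 - 640 = -669)
z = -669/250 ≈ -2.6760
Y = 223/250 (Y = (-1*(-669/250))/3 = (1/3)*(669/250) = 223/250 ≈ 0.89200)
(-12 + 12)*28 + Y = (-12 + 12)*28 + 223/250 = 0*28 + 223/250 = 0 + 223/250 = 223/250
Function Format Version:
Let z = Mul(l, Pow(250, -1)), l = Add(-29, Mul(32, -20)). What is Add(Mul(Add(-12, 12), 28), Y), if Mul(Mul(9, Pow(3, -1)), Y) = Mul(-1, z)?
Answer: Rational(223, 250) ≈ 0.89200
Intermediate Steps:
l = -669 (l = Add(-29, -640) = -669)
z = Rational(-669, 250) (z = Mul(-669, Pow(250, -1)) = Mul(-669, Rational(1, 250)) = Rational(-669, 250) ≈ -2.6760)
Y = Rational(223, 250) (Y = Mul(Rational(1, 3), Mul(-1, Rational(-669, 250))) = Mul(Rational(1, 3), Rational(669, 250)) = Rational(223, 250) ≈ 0.89200)
Add(Mul(Add(-12, 12), 28), Y) = Add(Mul(Add(-12, 12), 28), Rational(223, 250)) = Add(Mul(0, 28), Rational(223, 250)) = Add(0, Rational(223, 250)) = Rational(223, 250)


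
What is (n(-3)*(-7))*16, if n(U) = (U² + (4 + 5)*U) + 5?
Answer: 1456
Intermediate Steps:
n(U) = 5 + U² + 9*U (n(U) = (U² + 9*U) + 5 = 5 + U² + 9*U)
(n(-3)*(-7))*16 = ((5 + (-3)² + 9*(-3))*(-7))*16 = ((5 + 9 - 27)*(-7))*16 = -13*(-7)*16 = 91*16 = 1456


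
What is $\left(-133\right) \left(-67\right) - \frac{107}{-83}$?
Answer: $\frac{739720}{83} \approx 8912.3$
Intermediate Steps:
$\left(-133\right) \left(-67\right) - \frac{107}{-83} = 8911 - - \frac{107}{83} = 8911 + \frac{107}{83} = \frac{739720}{83}$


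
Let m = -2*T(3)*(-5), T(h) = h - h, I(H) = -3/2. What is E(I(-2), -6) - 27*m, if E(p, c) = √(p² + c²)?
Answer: 3*√17/2 ≈ 6.1847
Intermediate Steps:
I(H) = -3/2 (I(H) = -3*½ = -3/2)
T(h) = 0
E(p, c) = √(c² + p²)
m = 0 (m = -2*0*(-5) = 0*(-5) = 0)
E(I(-2), -6) - 27*m = √((-6)² + (-3/2)²) - 27*0 = √(36 + 9/4) + 0 = √(153/4) + 0 = 3*√17/2 + 0 = 3*√17/2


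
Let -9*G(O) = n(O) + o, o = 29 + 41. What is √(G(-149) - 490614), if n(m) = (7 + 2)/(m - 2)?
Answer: I*√100680003037/453 ≈ 700.44*I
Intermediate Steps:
n(m) = 9/(-2 + m)
o = 70
G(O) = -70/9 - 1/(-2 + O) (G(O) = -(9/(-2 + O) + 70)/9 = -(70 + 9/(-2 + O))/9 = -70/9 - 1/(-2 + O))
√(G(-149) - 490614) = √((131 - 70*(-149))/(9*(-2 - 149)) - 490614) = √((⅑)*(131 + 10430)/(-151) - 490614) = √((⅑)*(-1/151)*10561 - 490614) = √(-10561/1359 - 490614) = √(-666754987/1359) = I*√100680003037/453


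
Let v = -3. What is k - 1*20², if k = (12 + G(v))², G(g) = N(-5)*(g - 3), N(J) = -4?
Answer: 896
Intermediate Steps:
G(g) = 12 - 4*g (G(g) = -4*(g - 3) = -4*(-3 + g) = 12 - 4*g)
k = 1296 (k = (12 + (12 - 4*(-3)))² = (12 + (12 + 12))² = (12 + 24)² = 36² = 1296)
k - 1*20² = 1296 - 1*20² = 1296 - 1*400 = 1296 - 400 = 896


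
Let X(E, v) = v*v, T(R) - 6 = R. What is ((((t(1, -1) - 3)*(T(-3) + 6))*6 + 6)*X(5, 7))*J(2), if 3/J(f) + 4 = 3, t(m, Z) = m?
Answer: 14994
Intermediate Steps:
J(f) = -3 (J(f) = 3/(-4 + 3) = 3/(-1) = 3*(-1) = -3)
T(R) = 6 + R
X(E, v) = v²
((((t(1, -1) - 3)*(T(-3) + 6))*6 + 6)*X(5, 7))*J(2) = ((((1 - 3)*((6 - 3) + 6))*6 + 6)*7²)*(-3) = ((-2*(3 + 6)*6 + 6)*49)*(-3) = ((-2*9*6 + 6)*49)*(-3) = ((-18*6 + 6)*49)*(-3) = ((-108 + 6)*49)*(-3) = -102*49*(-3) = -4998*(-3) = 14994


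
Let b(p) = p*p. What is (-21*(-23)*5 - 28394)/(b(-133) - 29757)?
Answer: 25979/12068 ≈ 2.1527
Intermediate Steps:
b(p) = p²
(-21*(-23)*5 - 28394)/(b(-133) - 29757) = (-21*(-23)*5 - 28394)/((-133)² - 29757) = (483*5 - 28394)/(17689 - 29757) = (2415 - 28394)/(-12068) = -25979*(-1/12068) = 25979/12068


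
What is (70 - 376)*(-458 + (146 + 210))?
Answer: 31212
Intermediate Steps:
(70 - 376)*(-458 + (146 + 210)) = -306*(-458 + 356) = -306*(-102) = 31212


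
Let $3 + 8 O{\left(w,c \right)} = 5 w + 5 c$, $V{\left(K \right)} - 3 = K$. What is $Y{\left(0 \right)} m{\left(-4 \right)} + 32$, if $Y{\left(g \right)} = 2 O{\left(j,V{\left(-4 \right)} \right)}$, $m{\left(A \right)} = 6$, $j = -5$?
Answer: $- \frac{35}{2} \approx -17.5$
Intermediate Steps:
$V{\left(K \right)} = 3 + K$
$O{\left(w,c \right)} = - \frac{3}{8} + \frac{5 c}{8} + \frac{5 w}{8}$ ($O{\left(w,c \right)} = - \frac{3}{8} + \frac{5 w + 5 c}{8} = - \frac{3}{8} + \frac{5 c + 5 w}{8} = - \frac{3}{8} + \left(\frac{5 c}{8} + \frac{5 w}{8}\right) = - \frac{3}{8} + \frac{5 c}{8} + \frac{5 w}{8}$)
$Y{\left(g \right)} = - \frac{33}{4}$ ($Y{\left(g \right)} = 2 \left(- \frac{3}{8} + \frac{5 \left(3 - 4\right)}{8} + \frac{5}{8} \left(-5\right)\right) = 2 \left(- \frac{3}{8} + \frac{5}{8} \left(-1\right) - \frac{25}{8}\right) = 2 \left(- \frac{3}{8} - \frac{5}{8} - \frac{25}{8}\right) = 2 \left(- \frac{33}{8}\right) = - \frac{33}{4}$)
$Y{\left(0 \right)} m{\left(-4 \right)} + 32 = \left(- \frac{33}{4}\right) 6 + 32 = - \frac{99}{2} + 32 = - \frac{35}{2}$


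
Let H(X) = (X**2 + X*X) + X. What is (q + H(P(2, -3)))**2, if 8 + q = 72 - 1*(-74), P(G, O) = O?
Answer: 23409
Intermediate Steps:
H(X) = X + 2*X**2 (H(X) = (X**2 + X**2) + X = 2*X**2 + X = X + 2*X**2)
q = 138 (q = -8 + (72 - 1*(-74)) = -8 + (72 + 74) = -8 + 146 = 138)
(q + H(P(2, -3)))**2 = (138 - 3*(1 + 2*(-3)))**2 = (138 - 3*(1 - 6))**2 = (138 - 3*(-5))**2 = (138 + 15)**2 = 153**2 = 23409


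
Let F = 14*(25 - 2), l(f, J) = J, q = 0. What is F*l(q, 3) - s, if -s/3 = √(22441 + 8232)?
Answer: 966 + 3*√30673 ≈ 1491.4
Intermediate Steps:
F = 322 (F = 14*23 = 322)
s = -3*√30673 (s = -3*√(22441 + 8232) = -3*√30673 ≈ -525.41)
F*l(q, 3) - s = 322*3 - (-3)*√30673 = 966 + 3*√30673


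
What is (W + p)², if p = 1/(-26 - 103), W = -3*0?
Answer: 1/16641 ≈ 6.0093e-5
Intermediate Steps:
W = 0
p = -1/129 (p = 1/(-129) = -1/129 ≈ -0.0077519)
(W + p)² = (0 - 1/129)² = (-1/129)² = 1/16641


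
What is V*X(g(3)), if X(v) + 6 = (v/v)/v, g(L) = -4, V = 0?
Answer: 0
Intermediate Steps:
X(v) = -6 + 1/v (X(v) = -6 + (v/v)/v = -6 + 1/v)
V*X(g(3)) = 0*(-6 + 1/(-4)) = 0*(-6 - ¼) = 0*(-25/4) = 0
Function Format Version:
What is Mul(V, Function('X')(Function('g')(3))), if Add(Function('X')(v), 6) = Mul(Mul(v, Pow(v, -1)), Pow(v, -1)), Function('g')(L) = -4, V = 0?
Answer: 0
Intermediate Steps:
Function('X')(v) = Add(-6, Pow(v, -1)) (Function('X')(v) = Add(-6, Mul(Mul(v, Pow(v, -1)), Pow(v, -1))) = Add(-6, Mul(1, Pow(v, -1))) = Add(-6, Pow(v, -1)))
Mul(V, Function('X')(Function('g')(3))) = Mul(0, Add(-6, Pow(-4, -1))) = Mul(0, Add(-6, Rational(-1, 4))) = Mul(0, Rational(-25, 4)) = 0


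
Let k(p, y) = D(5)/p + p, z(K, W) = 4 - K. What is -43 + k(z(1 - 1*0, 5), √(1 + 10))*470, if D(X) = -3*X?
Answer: -983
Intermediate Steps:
k(p, y) = p - 15/p (k(p, y) = (-3*5)/p + p = -15/p + p = p - 15/p)
-43 + k(z(1 - 1*0, 5), √(1 + 10))*470 = -43 + ((4 - (1 - 1*0)) - 15/(4 - (1 - 1*0)))*470 = -43 + ((4 - (1 + 0)) - 15/(4 - (1 + 0)))*470 = -43 + ((4 - 1*1) - 15/(4 - 1*1))*470 = -43 + ((4 - 1) - 15/(4 - 1))*470 = -43 + (3 - 15/3)*470 = -43 + (3 - 15*⅓)*470 = -43 + (3 - 5)*470 = -43 - 2*470 = -43 - 940 = -983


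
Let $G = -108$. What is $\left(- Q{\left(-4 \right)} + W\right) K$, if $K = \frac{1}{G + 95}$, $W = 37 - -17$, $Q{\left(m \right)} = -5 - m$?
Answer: $- \frac{55}{13} \approx -4.2308$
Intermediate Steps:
$W = 54$ ($W = 37 + 17 = 54$)
$K = - \frac{1}{13}$ ($K = \frac{1}{-108 + 95} = \frac{1}{-13} = - \frac{1}{13} \approx -0.076923$)
$\left(- Q{\left(-4 \right)} + W\right) K = \left(- (-5 - -4) + 54\right) \left(- \frac{1}{13}\right) = \left(- (-5 + 4) + 54\right) \left(- \frac{1}{13}\right) = \left(\left(-1\right) \left(-1\right) + 54\right) \left(- \frac{1}{13}\right) = \left(1 + 54\right) \left(- \frac{1}{13}\right) = 55 \left(- \frac{1}{13}\right) = - \frac{55}{13}$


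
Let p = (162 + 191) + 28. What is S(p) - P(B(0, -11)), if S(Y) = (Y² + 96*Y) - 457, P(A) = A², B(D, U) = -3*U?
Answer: 180191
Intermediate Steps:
p = 381 (p = 353 + 28 = 381)
S(Y) = -457 + Y² + 96*Y
S(p) - P(B(0, -11)) = (-457 + 381² + 96*381) - (-3*(-11))² = (-457 + 145161 + 36576) - 1*33² = 181280 - 1*1089 = 181280 - 1089 = 180191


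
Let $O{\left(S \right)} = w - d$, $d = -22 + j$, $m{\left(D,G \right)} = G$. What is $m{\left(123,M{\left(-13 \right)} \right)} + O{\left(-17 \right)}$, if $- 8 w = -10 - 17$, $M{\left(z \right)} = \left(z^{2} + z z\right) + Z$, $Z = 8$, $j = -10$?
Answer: $\frac{3051}{8} \approx 381.38$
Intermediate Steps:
$M{\left(z \right)} = 8 + 2 z^{2}$ ($M{\left(z \right)} = \left(z^{2} + z z\right) + 8 = \left(z^{2} + z^{2}\right) + 8 = 2 z^{2} + 8 = 8 + 2 z^{2}$)
$w = \frac{27}{8}$ ($w = - \frac{-10 - 17}{8} = \left(- \frac{1}{8}\right) \left(-27\right) = \frac{27}{8} \approx 3.375$)
$d = -32$ ($d = -22 - 10 = -32$)
$O{\left(S \right)} = \frac{283}{8}$ ($O{\left(S \right)} = \frac{27}{8} - -32 = \frac{27}{8} + 32 = \frac{283}{8}$)
$m{\left(123,M{\left(-13 \right)} \right)} + O{\left(-17 \right)} = \left(8 + 2 \left(-13\right)^{2}\right) + \frac{283}{8} = \left(8 + 2 \cdot 169\right) + \frac{283}{8} = \left(8 + 338\right) + \frac{283}{8} = 346 + \frac{283}{8} = \frac{3051}{8}$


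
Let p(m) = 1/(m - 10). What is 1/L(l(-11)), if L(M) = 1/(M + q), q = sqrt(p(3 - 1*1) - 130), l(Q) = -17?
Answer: -17 + I*sqrt(2082)/4 ≈ -17.0 + 11.407*I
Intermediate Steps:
p(m) = 1/(-10 + m)
q = I*sqrt(2082)/4 (q = sqrt(1/(-10 + (3 - 1*1)) - 130) = sqrt(1/(-10 + (3 - 1)) - 130) = sqrt(1/(-10 + 2) - 130) = sqrt(1/(-8) - 130) = sqrt(-1/8 - 130) = sqrt(-1041/8) = I*sqrt(2082)/4 ≈ 11.407*I)
L(M) = 1/(M + I*sqrt(2082)/4)
1/L(l(-11)) = 1/(4/(4*(-17) + I*sqrt(2082))) = 1/(4/(-68 + I*sqrt(2082))) = -17 + I*sqrt(2082)/4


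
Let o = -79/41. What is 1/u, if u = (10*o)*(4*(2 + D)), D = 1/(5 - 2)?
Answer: -123/22120 ≈ -0.0055606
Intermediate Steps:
D = ⅓ (D = 1/3 = ⅓ ≈ 0.33333)
o = -79/41 (o = -79*1/41 = -79/41 ≈ -1.9268)
u = -22120/123 (u = (10*(-79/41))*(4*(2 + ⅓)) = -3160*7/(41*3) = -790/41*28/3 = -22120/123 ≈ -179.84)
1/u = 1/(-22120/123) = -123/22120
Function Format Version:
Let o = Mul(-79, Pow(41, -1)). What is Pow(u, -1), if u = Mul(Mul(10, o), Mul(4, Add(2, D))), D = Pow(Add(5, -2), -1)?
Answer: Rational(-123, 22120) ≈ -0.0055606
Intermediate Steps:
D = Rational(1, 3) (D = Pow(3, -1) = Rational(1, 3) ≈ 0.33333)
o = Rational(-79, 41) (o = Mul(-79, Rational(1, 41)) = Rational(-79, 41) ≈ -1.9268)
u = Rational(-22120, 123) (u = Mul(Mul(10, Rational(-79, 41)), Mul(4, Add(2, Rational(1, 3)))) = Mul(Rational(-790, 41), Mul(4, Rational(7, 3))) = Mul(Rational(-790, 41), Rational(28, 3)) = Rational(-22120, 123) ≈ -179.84)
Pow(u, -1) = Pow(Rational(-22120, 123), -1) = Rational(-123, 22120)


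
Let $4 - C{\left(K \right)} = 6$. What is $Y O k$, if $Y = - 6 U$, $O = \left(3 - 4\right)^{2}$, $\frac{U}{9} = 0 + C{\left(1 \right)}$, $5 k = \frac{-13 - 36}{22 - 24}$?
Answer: $\frac{2646}{5} \approx 529.2$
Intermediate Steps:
$C{\left(K \right)} = -2$ ($C{\left(K \right)} = 4 - 6 = -2$)
$k = \frac{49}{10}$ ($k = \frac{\left(-13 - 36\right) \frac{1}{22 - 24}}{5} = \frac{\left(-49\right) \frac{1}{-2}}{5} = \frac{\left(-49\right) \left(- \frac{1}{2}\right)}{5} = \frac{1}{5} \cdot \frac{49}{2} = \frac{49}{10} \approx 4.9$)
$U = -18$ ($U = 9 \left(0 - 2\right) = 9 \left(-2\right) = -18$)
$O = 1$ ($O = \left(-1\right)^{2} = 1$)
$Y = 108$ ($Y = \left(-6\right) \left(-18\right) = 108$)
$Y O k = 108 \cdot 1 \cdot \frac{49}{10} = 108 \cdot \frac{49}{10} = \frac{2646}{5}$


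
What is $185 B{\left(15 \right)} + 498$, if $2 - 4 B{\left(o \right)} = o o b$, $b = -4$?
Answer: $\frac{84431}{2} \approx 42216.0$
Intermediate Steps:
$B{\left(o \right)} = \frac{1}{2} + o^{2}$ ($B{\left(o \right)} = \frac{1}{2} - \frac{o o \left(-4\right)}{4} = \frac{1}{2} - \frac{o^{2} \left(-4\right)}{4} = \frac{1}{2} - \frac{\left(-4\right) o^{2}}{4} = \frac{1}{2} + o^{2}$)
$185 B{\left(15 \right)} + 498 = 185 \left(\frac{1}{2} + 15^{2}\right) + 498 = 185 \left(\frac{1}{2} + 225\right) + 498 = 185 \cdot \frac{451}{2} + 498 = \frac{83435}{2} + 498 = \frac{84431}{2}$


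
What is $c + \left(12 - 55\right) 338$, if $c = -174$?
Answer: $-14708$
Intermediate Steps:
$c + \left(12 - 55\right) 338 = -174 + \left(12 - 55\right) 338 = -174 - 14534 = -14708$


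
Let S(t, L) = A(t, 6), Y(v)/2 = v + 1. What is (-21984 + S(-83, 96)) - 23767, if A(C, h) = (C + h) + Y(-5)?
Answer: -45836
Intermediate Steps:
Y(v) = 2 + 2*v (Y(v) = 2*(v + 1) = 2*(1 + v) = 2 + 2*v)
A(C, h) = -8 + C + h (A(C, h) = (C + h) + (2 + 2*(-5)) = (C + h) + (2 - 10) = (C + h) - 8 = -8 + C + h)
S(t, L) = -2 + t (S(t, L) = -8 + t + 6 = -2 + t)
(-21984 + S(-83, 96)) - 23767 = (-21984 + (-2 - 83)) - 23767 = (-21984 - 85) - 23767 = -22069 - 23767 = -45836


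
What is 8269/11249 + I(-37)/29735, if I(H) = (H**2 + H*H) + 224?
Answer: 279198253/334489015 ≈ 0.83470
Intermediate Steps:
I(H) = 224 + 2*H**2 (I(H) = (H**2 + H**2) + 224 = 2*H**2 + 224 = 224 + 2*H**2)
8269/11249 + I(-37)/29735 = 8269/11249 + (224 + 2*(-37)**2)/29735 = 8269*(1/11249) + (224 + 2*1369)*(1/29735) = 8269/11249 + (224 + 2738)*(1/29735) = 8269/11249 + 2962*(1/29735) = 8269/11249 + 2962/29735 = 279198253/334489015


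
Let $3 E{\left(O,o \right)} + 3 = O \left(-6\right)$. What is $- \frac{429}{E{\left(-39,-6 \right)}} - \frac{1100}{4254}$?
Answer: $- \frac{86803}{14889} \approx -5.83$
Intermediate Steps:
$E{\left(O,o \right)} = -1 - 2 O$ ($E{\left(O,o \right)} = -1 + \frac{O \left(-6\right)}{3} = -1 + \frac{\left(-6\right) O}{3} = -1 - 2 O$)
$- \frac{429}{E{\left(-39,-6 \right)}} - \frac{1100}{4254} = - \frac{429}{-1 - -78} - \frac{1100}{4254} = - \frac{429}{-1 + 78} - \frac{550}{2127} = - \frac{429}{77} - \frac{550}{2127} = \left(-429\right) \frac{1}{77} - \frac{550}{2127} = - \frac{39}{7} - \frac{550}{2127} = - \frac{86803}{14889}$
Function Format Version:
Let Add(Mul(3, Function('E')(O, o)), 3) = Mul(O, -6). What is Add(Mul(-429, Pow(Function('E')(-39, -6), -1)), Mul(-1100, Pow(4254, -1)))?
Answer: Rational(-86803, 14889) ≈ -5.8300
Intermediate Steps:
Function('E')(O, o) = Add(-1, Mul(-2, O)) (Function('E')(O, o) = Add(-1, Mul(Rational(1, 3), Mul(O, -6))) = Add(-1, Mul(Rational(1, 3), Mul(-6, O))) = Add(-1, Mul(-2, O)))
Add(Mul(-429, Pow(Function('E')(-39, -6), -1)), Mul(-1100, Pow(4254, -1))) = Add(Mul(-429, Pow(Add(-1, Mul(-2, -39)), -1)), Mul(-1100, Pow(4254, -1))) = Add(Mul(-429, Pow(Add(-1, 78), -1)), Mul(-1100, Rational(1, 4254))) = Add(Mul(-429, Pow(77, -1)), Rational(-550, 2127)) = Add(Mul(-429, Rational(1, 77)), Rational(-550, 2127)) = Add(Rational(-39, 7), Rational(-550, 2127)) = Rational(-86803, 14889)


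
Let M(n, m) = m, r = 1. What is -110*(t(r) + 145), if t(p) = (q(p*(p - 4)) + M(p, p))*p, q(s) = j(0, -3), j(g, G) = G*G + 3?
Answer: -17380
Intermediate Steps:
j(g, G) = 3 + G**2 (j(g, G) = G**2 + 3 = 3 + G**2)
q(s) = 12 (q(s) = 3 + (-3)**2 = 3 + 9 = 12)
t(p) = p*(12 + p) (t(p) = (12 + p)*p = p*(12 + p))
-110*(t(r) + 145) = -110*(1*(12 + 1) + 145) = -110*(1*13 + 145) = -110*(13 + 145) = -110*158 = -17380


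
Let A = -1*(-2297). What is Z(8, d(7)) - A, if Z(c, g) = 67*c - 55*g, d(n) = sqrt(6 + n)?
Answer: -1761 - 55*sqrt(13) ≈ -1959.3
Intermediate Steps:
A = 2297
Z(c, g) = -55*g + 67*c
Z(8, d(7)) - A = (-55*sqrt(6 + 7) + 67*8) - 1*2297 = (-55*sqrt(13) + 536) - 2297 = (536 - 55*sqrt(13)) - 2297 = -1761 - 55*sqrt(13)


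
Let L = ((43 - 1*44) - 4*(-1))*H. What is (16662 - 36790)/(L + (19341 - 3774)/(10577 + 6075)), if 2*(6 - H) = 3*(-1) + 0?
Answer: -335171456/390237 ≈ -858.89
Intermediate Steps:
H = 15/2 (H = 6 - (3*(-1) + 0)/2 = 6 - (-3 + 0)/2 = 6 - 1/2*(-3) = 6 + 3/2 = 15/2 ≈ 7.5000)
L = 45/2 (L = ((43 - 1*44) - 4*(-1))*(15/2) = ((43 - 44) + 4)*(15/2) = (-1 + 4)*(15/2) = 3*(15/2) = 45/2 ≈ 22.500)
(16662 - 36790)/(L + (19341 - 3774)/(10577 + 6075)) = (16662 - 36790)/(45/2 + (19341 - 3774)/(10577 + 6075)) = -20128/(45/2 + 15567/16652) = -20128/390237/16652 = -20128*16652/390237 = -335171456/390237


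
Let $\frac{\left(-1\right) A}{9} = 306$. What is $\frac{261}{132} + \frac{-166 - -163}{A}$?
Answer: $\frac{39955}{20196} \approx 1.9784$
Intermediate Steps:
$A = -2754$ ($A = \left(-9\right) 306 = -2754$)
$\frac{261}{132} + \frac{-166 - -163}{A} = \frac{261}{132} + \frac{-166 - -163}{-2754} = 261 \cdot \frac{1}{132} + \left(-166 + 163\right) \left(- \frac{1}{2754}\right) = \frac{87}{44} - - \frac{1}{918} = \frac{87}{44} + \frac{1}{918} = \frac{39955}{20196}$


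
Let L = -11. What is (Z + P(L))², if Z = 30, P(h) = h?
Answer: 361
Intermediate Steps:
(Z + P(L))² = (30 - 11)² = 19² = 361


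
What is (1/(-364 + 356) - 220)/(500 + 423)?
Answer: -1761/7384 ≈ -0.23849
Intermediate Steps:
(1/(-364 + 356) - 220)/(500 + 423) = (1/(-8) - 220)/923 = (-⅛ - 220)*(1/923) = -1761/8*1/923 = -1761/7384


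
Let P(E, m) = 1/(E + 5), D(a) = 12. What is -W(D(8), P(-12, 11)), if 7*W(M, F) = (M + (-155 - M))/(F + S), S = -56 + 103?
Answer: 155/328 ≈ 0.47256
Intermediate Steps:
S = 47
P(E, m) = 1/(5 + E)
W(M, F) = -155/(7*(47 + F)) (W(M, F) = ((M + (-155 - M))/(F + 47))/7 = (-155/(47 + F))/7 = -155/(7*(47 + F)))
-W(D(8), P(-12, 11)) = -(-155)/(329 + 7/(5 - 12)) = -(-155)/(329 + 7/(-7)) = -(-155)/(329 + 7*(-⅐)) = -(-155)/(329 - 1) = -(-155)/328 = -1*(-155/328) = 155/328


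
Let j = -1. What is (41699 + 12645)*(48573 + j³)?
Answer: 2639596768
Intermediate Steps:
(41699 + 12645)*(48573 + j³) = (41699 + 12645)*(48573 + (-1)³) = 54344*(48573 - 1) = 54344*48572 = 2639596768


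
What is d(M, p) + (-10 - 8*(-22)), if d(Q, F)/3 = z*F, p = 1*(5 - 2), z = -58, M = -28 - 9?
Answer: -356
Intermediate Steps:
M = -37
p = 3 (p = 1*3 = 3)
d(Q, F) = -174*F (d(Q, F) = 3*(-58*F) = -174*F)
d(M, p) + (-10 - 8*(-22)) = -174*3 + (-10 - 8*(-22)) = -522 + (-10 + 176) = -522 + 166 = -356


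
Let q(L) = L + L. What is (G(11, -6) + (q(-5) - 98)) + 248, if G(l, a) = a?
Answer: 134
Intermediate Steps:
q(L) = 2*L
(G(11, -6) + (q(-5) - 98)) + 248 = (-6 + (2*(-5) - 98)) + 248 = (-6 + (-10 - 98)) + 248 = (-6 - 108) + 248 = -114 + 248 = 134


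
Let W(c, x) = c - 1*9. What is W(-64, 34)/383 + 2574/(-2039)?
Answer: -1134689/780937 ≈ -1.4530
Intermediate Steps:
W(c, x) = -9 + c (W(c, x) = c - 9 = -9 + c)
W(-64, 34)/383 + 2574/(-2039) = (-9 - 64)/383 + 2574/(-2039) = -73*1/383 + 2574*(-1/2039) = -73/383 - 2574/2039 = -1134689/780937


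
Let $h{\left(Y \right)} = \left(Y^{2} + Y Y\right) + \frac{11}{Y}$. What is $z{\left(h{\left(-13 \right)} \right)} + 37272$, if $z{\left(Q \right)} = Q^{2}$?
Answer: $\frac{25509657}{169} \approx 1.5094 \cdot 10^{5}$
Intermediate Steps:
$h{\left(Y \right)} = 2 Y^{2} + \frac{11}{Y}$ ($h{\left(Y \right)} = \left(Y^{2} + Y^{2}\right) + \frac{11}{Y} = 2 Y^{2} + \frac{11}{Y}$)
$z{\left(h{\left(-13 \right)} \right)} + 37272 = \left(\frac{11 + 2 \left(-13\right)^{3}}{-13}\right)^{2} + 37272 = \left(- \frac{11 + 2 \left(-2197\right)}{13}\right)^{2} + 37272 = \left(- \frac{11 - 4394}{13}\right)^{2} + 37272 = \left(\left(- \frac{1}{13}\right) \left(-4383\right)\right)^{2} + 37272 = \left(\frac{4383}{13}\right)^{2} + 37272 = \frac{19210689}{169} + 37272 = \frac{25509657}{169}$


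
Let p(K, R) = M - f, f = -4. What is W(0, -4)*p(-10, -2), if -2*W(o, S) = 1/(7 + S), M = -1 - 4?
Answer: ⅙ ≈ 0.16667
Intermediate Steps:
M = -5
W(o, S) = -1/(2*(7 + S))
p(K, R) = -1 (p(K, R) = -5 - 1*(-4) = -5 + 4 = -1)
W(0, -4)*p(-10, -2) = -1/(14 + 2*(-4))*(-1) = -1/(14 - 8)*(-1) = -1/6*(-1) = -1*⅙*(-1) = -⅙*(-1) = ⅙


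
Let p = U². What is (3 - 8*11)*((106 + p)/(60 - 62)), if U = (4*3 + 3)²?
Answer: 4312135/2 ≈ 2.1561e+6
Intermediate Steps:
U = 225 (U = (12 + 3)² = 15² = 225)
p = 50625 (p = 225² = 50625)
(3 - 8*11)*((106 + p)/(60 - 62)) = (3 - 8*11)*((106 + 50625)/(60 - 62)) = (3 - 88)*(50731/(-2)) = -4312135*(-1)/2 = -85*(-50731/2) = 4312135/2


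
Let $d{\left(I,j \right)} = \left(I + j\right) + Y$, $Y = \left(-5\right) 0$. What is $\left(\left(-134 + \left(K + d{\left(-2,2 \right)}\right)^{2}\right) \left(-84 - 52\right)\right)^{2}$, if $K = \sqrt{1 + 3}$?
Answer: $312582400$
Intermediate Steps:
$K = 2$ ($K = \sqrt{4} = 2$)
$Y = 0$
$d{\left(I,j \right)} = I + j$ ($d{\left(I,j \right)} = \left(I + j\right) + 0 = I + j$)
$\left(\left(-134 + \left(K + d{\left(-2,2 \right)}\right)^{2}\right) \left(-84 - 52\right)\right)^{2} = \left(\left(-134 + \left(2 + \left(-2 + 2\right)\right)^{2}\right) \left(-84 - 52\right)\right)^{2} = \left(\left(-134 + \left(2 + 0\right)^{2}\right) \left(-136\right)\right)^{2} = \left(\left(-134 + 2^{2}\right) \left(-136\right)\right)^{2} = \left(\left(-134 + 4\right) \left(-136\right)\right)^{2} = \left(\left(-130\right) \left(-136\right)\right)^{2} = 17680^{2} = 312582400$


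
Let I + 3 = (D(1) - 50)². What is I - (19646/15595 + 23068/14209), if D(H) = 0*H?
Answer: 552669723961/221589355 ≈ 2494.1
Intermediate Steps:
D(H) = 0
I = 2497 (I = -3 + (0 - 50)² = -3 + (-50)² = -3 + 2500 = 2497)
I - (19646/15595 + 23068/14209) = 2497 - (19646/15595 + 23068/14209) = 2497 - 1*638895474/221589355 = 2497 - 638895474/221589355 = 552669723961/221589355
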